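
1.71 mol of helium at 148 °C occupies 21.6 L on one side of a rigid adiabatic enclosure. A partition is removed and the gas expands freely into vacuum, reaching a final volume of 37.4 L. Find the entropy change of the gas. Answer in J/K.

ΔS_gas = 7.8 J/K

No heat is exchanged and no work is done, so the ideal-gas temperature stays constant.
Entropy is a state function; using a reversible isothermal path, ΔS_gas = nR ln(V₂/V₁) = 1.71 × 8.314 × ln(37.4/21.6) = 7.8 J/K.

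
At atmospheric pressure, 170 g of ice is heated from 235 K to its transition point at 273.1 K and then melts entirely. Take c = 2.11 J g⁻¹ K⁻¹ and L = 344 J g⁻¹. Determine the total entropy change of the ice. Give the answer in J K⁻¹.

ΔS = 268 J/K

Warming step: ΔS₁ = m c ln(T_tr/T_i) = 170 × 2.11 × ln(273.1/235) = 53.9 J/K.
Phase change: ΔS₂ = +mL/T_tr = 170 × 344 / 273.1 = 214.1 J/K.
ΔS_total = (53.9) + (214.1) = 268 J/K.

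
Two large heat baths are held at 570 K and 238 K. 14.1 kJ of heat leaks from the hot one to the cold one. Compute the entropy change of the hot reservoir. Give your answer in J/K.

ΔS_hot = -24.7 J/K

The hot reservoir loses heat Q, so ΔS_hot = −Q/T_H = −14100/570 = -24.7 J/K.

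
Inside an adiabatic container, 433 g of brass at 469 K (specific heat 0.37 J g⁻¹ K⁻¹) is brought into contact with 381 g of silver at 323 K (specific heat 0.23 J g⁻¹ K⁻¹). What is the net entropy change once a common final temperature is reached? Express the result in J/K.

Energy balance: T_f = (m₁c₁T₁ + m₂c₂T₂)/(m₁c₁ + m₂c₂) = 417.38 K.
ΔS₁ = m₁c₁ ln(T_f/T₁) = 160.21 × ln(417.38/469) = -18.68 J/K.
ΔS₂ = m₂c₂ ln(T_f/T₂) = 87.63 × ln(417.38/323) = 22.46 J/K.
ΔS_total = -18.68 + 22.46 = 3.78 J/K.

ΔS_total = 3.78 J/K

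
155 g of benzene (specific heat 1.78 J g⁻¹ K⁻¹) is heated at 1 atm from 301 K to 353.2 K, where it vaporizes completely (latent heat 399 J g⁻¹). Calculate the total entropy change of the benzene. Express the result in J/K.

Warming step: ΔS₁ = m c ln(T_tr/T_i) = 155 × 1.78 × ln(353.2/301) = 44.12 J/K.
Phase change: ΔS₂ = +mL/T_tr = 155 × 399 / 353.2 = 175.1 J/K.
ΔS_total = (44.12) + (175.1) = 219 J/K.

ΔS = 219 J/K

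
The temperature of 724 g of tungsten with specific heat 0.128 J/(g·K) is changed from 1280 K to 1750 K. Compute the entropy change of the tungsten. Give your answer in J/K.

ΔS = ∫dQ_rev/T = m c ln(T₂/T₁) = 724 × 0.128 × ln(1750/1280) = 29 J/K.

ΔS = 29 J/K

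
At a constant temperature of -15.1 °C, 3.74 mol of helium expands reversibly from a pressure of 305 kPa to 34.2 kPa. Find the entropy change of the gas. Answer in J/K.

ΔS_gas = 68 J/K

For an isothermal ideal gas ΔS_gas = nR ln(P₁/P₂) = 3.74 × 8.314 × ln(305/34.2) = 68 J/K.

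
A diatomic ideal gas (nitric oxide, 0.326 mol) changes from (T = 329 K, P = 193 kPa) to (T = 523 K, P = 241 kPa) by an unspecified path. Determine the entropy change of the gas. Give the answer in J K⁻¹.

ΔS = 3.8 J/K

ΔS = nC_p ln(T₂/T₁) − nR ln(P₂/P₁), with C_p = 7R/2 = 29.1 J mol⁻¹ K⁻¹ for a diatomic ideal gas.
ΔS = 0.326 × [29.1 × ln(523/329) − 8.314 × ln(241/193)] = 3.8 J/K.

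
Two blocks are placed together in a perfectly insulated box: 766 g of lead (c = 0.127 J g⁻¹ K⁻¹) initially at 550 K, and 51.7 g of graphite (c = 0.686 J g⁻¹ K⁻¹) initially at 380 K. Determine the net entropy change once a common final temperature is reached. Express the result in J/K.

Energy balance: T_f = (m₁c₁T₁ + m₂c₂T₂)/(m₁c₁ + m₂c₂) = 504.58 K.
ΔS₁ = m₁c₁ ln(T_f/T₁) = 97.282 × ln(504.58/550) = -8.3847 J/K.
ΔS₂ = m₂c₂ ln(T_f/T₂) = 35.4662 × ln(504.58/380) = 10.057 J/K.
ΔS_total = -8.3847 + 10.057 = 1.67 J/K.

ΔS_total = 1.67 J/K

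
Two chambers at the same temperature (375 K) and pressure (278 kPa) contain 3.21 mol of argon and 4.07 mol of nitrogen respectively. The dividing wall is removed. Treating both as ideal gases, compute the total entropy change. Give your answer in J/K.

Mole fractions: x_A = 3.21/7.28 = 0.441, x_B = 0.559.
ΔS_mix = −R(n_A ln x_A + n_B ln x_B) = −8.314 × (3.21 ln 0.441 + 4.07 ln 0.559) = 41.5 J/K.

ΔS_mix = 41.5 J/K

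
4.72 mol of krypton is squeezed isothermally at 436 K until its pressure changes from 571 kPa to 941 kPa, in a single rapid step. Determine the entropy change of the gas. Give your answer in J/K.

ΔS_gas = -19.6 J/K

Entropy is a state function, so ΔS_gas depends only on the end states.
For an isothermal ideal gas ΔS_gas = nR ln(P₁/P₂) = 4.72 × 8.314 × ln(571/941) = -19.6 J/K.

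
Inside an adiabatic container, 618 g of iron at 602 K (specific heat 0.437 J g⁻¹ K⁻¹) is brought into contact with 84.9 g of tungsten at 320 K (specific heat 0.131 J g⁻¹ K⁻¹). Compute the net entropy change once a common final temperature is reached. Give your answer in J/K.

Energy balance: T_f = (m₁c₁T₁ + m₂c₂T₂)/(m₁c₁ + m₂c₂) = 590.85 K.
ΔS₁ = m₁c₁ ln(T_f/T₁) = 270.066 × ln(590.85/602) = -5.051 J/K.
ΔS₂ = m₂c₂ ln(T_f/T₂) = 11.1219 × ln(590.85/320) = 6.82 J/K.
ΔS_total = -5.051 + 6.82 = 1.77 J/K.

ΔS_total = 1.77 J/K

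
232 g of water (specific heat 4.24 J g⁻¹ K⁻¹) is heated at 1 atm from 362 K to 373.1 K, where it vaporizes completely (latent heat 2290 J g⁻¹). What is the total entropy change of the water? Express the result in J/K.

ΔS = 1450 J/K

Warming step: ΔS₁ = m c ln(T_tr/T_i) = 232 × 4.24 × ln(373.1/362) = 29.71 J/K.
Phase change: ΔS₂ = +mL/T_tr = 232 × 2290 / 373.1 = 1424 J/K.
ΔS_total = (29.71) + (1424) = 1450 J/K.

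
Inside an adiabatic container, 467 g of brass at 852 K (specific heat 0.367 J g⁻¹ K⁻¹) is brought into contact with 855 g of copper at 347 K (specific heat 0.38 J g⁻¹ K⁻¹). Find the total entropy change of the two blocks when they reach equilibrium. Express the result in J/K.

Energy balance: T_f = (m₁c₁T₁ + m₂c₂T₂)/(m₁c₁ + m₂c₂) = 521.4 K.
ΔS₁ = m₁c₁ ln(T_f/T₁) = 171.389 × ln(521.4/852) = -84.16 J/K.
ΔS₂ = m₂c₂ ln(T_f/T₂) = 324.9 × ln(521.4/347) = 132.3 J/K.
ΔS_total = -84.16 + 132.3 = 48.1 J/K.

ΔS_total = 48.1 J/K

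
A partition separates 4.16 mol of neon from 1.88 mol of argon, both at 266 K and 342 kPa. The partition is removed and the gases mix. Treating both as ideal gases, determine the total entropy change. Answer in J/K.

Mole fractions: x_A = 4.16/6.04 = 0.689, x_B = 0.311.
ΔS_mix = −R(n_A ln x_A + n_B ln x_B) = −8.314 × (4.16 ln 0.689 + 1.88 ln 0.311) = 31.1 J/K.

ΔS_mix = 31.1 J/K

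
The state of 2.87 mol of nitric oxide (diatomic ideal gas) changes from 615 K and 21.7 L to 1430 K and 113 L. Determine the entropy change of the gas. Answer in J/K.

Entropy is a state function: ΔS = nC_V ln(T₂/T₁) + nR ln(V₂/V₁), with C_V = 5R/2 = 20.79 J mol⁻¹ K⁻¹ for a diatomic ideal gas.
ΔS = 2.87 × [20.79 × ln(1430/615) + 8.314 × ln(113/21.7)] = 89.7 J/K.

ΔS = 89.7 J/K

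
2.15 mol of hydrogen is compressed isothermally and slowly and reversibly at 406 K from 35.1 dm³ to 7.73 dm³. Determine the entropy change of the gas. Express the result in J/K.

For an isothermal ideal gas ΔS_gas = nR ln(V₂/V₁) = 2.15 × 8.314 × ln(7.73/35.1) = -27 J/K.

ΔS_gas = -27 J/K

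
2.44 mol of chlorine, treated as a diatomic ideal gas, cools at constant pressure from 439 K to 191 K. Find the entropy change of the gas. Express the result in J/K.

At constant pressure, ΔS = nC_p ln(T₂/T₁) with C_p = 7R/2 = 29.1 J mol⁻¹ K⁻¹.
ΔS = 2.44 × 29.1 × ln(191/439) = -59.1 J/K.

ΔS = -59.1 J/K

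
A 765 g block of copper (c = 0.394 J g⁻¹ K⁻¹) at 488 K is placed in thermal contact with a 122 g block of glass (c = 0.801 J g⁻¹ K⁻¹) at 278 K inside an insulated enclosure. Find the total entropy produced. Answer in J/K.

Energy balance: T_f = (m₁c₁T₁ + m₂c₂T₂)/(m₁c₁ + m₂c₂) = 436.58 K.
ΔS₁ = m₁c₁ ln(T_f/T₁) = 301.41 × ln(436.58/488) = -33.557 J/K.
ΔS₂ = m₂c₂ ln(T_f/T₂) = 97.722 × ln(436.58/278) = 44.108 J/K.
ΔS_total = -33.557 + 44.108 = 10.6 J/K.

ΔS_total = 10.6 J/K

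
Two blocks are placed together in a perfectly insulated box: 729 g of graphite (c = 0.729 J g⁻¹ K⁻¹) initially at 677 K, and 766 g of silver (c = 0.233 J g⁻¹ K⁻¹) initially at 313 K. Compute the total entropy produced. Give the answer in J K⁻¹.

ΔS_total = 34.6 J/K

Energy balance: T_f = (m₁c₁T₁ + m₂c₂T₂)/(m₁c₁ + m₂c₂) = 585.49 K.
ΔS₁ = m₁c₁ ln(T_f/T₁) = 531.441 × ln(585.49/677) = -77.18 J/K.
ΔS₂ = m₂c₂ ln(T_f/T₂) = 178.478 × ln(585.49/313) = 111.8 J/K.
ΔS_total = -77.18 + 111.8 = 34.6 J/K.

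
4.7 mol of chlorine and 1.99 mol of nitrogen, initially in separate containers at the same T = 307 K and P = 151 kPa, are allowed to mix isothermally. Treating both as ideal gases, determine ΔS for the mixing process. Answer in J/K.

Mole fractions: x_A = 4.7/6.69 = 0.703, x_B = 0.297.
ΔS_mix = −R(n_A ln x_A + n_B ln x_B) = −8.314 × (4.7 ln 0.703 + 1.99 ln 0.297) = 33.9 J/K.

ΔS_mix = 33.9 J/K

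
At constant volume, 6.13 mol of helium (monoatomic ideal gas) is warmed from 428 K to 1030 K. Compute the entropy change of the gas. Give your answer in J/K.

ΔS = 67.1 J/K

At constant volume, ΔS = nC_V ln(T₂/T₁) with C_V = 3R/2 = 12.47 J mol⁻¹ K⁻¹.
ΔS = 6.13 × 12.47 × ln(1030/428) = 67.1 J/K.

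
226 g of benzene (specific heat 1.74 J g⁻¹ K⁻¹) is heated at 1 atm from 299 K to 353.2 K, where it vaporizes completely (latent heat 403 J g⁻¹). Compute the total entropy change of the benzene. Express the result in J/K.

Warming step: ΔS₁ = m c ln(T_tr/T_i) = 226 × 1.74 × ln(353.2/299) = 65.51 J/K.
Phase change: ΔS₂ = +mL/T_tr = 226 × 403 / 353.2 = 257.9 J/K.
ΔS_total = (65.51) + (257.9) = 323 J/K.

ΔS = 323 J/K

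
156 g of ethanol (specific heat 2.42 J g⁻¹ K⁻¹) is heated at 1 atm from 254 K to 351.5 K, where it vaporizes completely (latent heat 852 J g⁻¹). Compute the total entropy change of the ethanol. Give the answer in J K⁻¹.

ΔS = 501 J/K

Warming step: ΔS₁ = m c ln(T_tr/T_i) = 156 × 2.42 × ln(351.5/254) = 122.6 J/K.
Phase change: ΔS₂ = +mL/T_tr = 156 × 852 / 351.5 = 378.1 J/K.
ΔS_total = (122.6) + (378.1) = 501 J/K.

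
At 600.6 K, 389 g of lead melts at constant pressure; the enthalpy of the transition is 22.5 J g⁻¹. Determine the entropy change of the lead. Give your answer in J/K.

Heat absorbed by the substance: Q = mL = 389 × 22.5 = 8752.5 J.
At constant T, ΔS = Q_rev/T = 8752.5 / 600.6 = 14.6 J/K.

ΔS = 14.6 J/K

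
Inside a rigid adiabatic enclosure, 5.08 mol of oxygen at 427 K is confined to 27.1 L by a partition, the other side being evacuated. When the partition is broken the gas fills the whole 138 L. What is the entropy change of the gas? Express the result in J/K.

For an ideal gas in free expansion Q = 0 and W = 0, so T is unchanged.
Entropy is a state function; using a reversible isothermal path, ΔS_gas = nR ln(V₂/V₁) = 5.08 × 8.314 × ln(138/27.1) = 68.7 J/K.

ΔS_gas = 68.7 J/K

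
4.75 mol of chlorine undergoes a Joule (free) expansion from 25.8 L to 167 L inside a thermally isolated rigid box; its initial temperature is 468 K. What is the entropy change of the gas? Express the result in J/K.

ΔS_gas = 73.8 J/K

For an ideal gas in free expansion Q = 0 and W = 0, so T is unchanged.
Entropy is a state function; using a reversible isothermal path, ΔS_gas = nR ln(V₂/V₁) = 4.75 × 8.314 × ln(167/25.8) = 73.8 J/K.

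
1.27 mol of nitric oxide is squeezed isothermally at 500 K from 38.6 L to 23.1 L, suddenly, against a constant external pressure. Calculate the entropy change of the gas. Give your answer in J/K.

ΔS_gas = -5.42 J/K

Entropy is a state function, so ΔS_gas depends only on the end states.
For an isothermal ideal gas ΔS_gas = nR ln(V₂/V₁) = 1.27 × 8.314 × ln(23.1/38.6) = -5.42 J/K.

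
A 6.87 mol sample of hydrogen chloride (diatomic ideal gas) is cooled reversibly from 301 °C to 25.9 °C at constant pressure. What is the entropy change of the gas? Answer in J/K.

In kelvin: T₁ = 574.15 K, T₂ = 299.05 K. At constant pressure, ΔS = nC_p ln(T₂/T₁) with C_p = 7R/2 = 29.1 J mol⁻¹ K⁻¹.
ΔS = 6.87 × 29.1 × ln(299.05/574.15) = -130 J/K.

ΔS = -130 J/K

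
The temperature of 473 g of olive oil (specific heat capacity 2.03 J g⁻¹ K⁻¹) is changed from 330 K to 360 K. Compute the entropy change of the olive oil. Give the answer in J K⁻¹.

ΔS = 83.5 J/K

ΔS = ∫dQ_rev/T = m c ln(T₂/T₁) = 473 × 2.03 × ln(360/330) = 83.5 J/K.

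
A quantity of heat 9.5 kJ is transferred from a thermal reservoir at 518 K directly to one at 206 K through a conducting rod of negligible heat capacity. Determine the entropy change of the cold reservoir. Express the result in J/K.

The cold reservoir gains heat Q, so ΔS_cold = +Q/T_C = 9500/206 = 46.1 J/K.

ΔS_cold = 46.1 J/K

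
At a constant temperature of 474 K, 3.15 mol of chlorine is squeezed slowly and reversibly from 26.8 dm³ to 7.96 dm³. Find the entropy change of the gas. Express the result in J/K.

ΔS_gas = -31.8 J/K

For an isothermal ideal gas ΔS_gas = nR ln(V₂/V₁) = 3.15 × 8.314 × ln(7.96/26.8) = -31.8 J/K.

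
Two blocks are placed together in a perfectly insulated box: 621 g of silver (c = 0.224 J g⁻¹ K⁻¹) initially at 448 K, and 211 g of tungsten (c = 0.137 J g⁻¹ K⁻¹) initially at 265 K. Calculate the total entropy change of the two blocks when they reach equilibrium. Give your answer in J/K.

ΔS_total = 2.93 J/K

Energy balance: T_f = (m₁c₁T₁ + m₂c₂T₂)/(m₁c₁ + m₂c₂) = 416.51 K.
ΔS₁ = m₁c₁ ln(T_f/T₁) = 139.104 × ln(416.51/448) = -10.14 J/K.
ΔS₂ = m₂c₂ ln(T_f/T₂) = 28.907 × ln(416.51/265) = 13.07 J/K.
ΔS_total = -10.14 + 13.07 = 2.93 J/K.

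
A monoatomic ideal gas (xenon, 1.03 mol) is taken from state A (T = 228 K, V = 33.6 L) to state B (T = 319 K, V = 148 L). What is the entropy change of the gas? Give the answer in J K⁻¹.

Entropy is a state function: ΔS = nC_V ln(T₂/T₁) + nR ln(V₂/V₁), with C_V = 3R/2 = 12.47 J mol⁻¹ K⁻¹ for a monoatomic ideal gas.
ΔS = 1.03 × [12.47 × ln(319/228) + 8.314 × ln(148/33.6)] = 17 J/K.

ΔS = 17 J/K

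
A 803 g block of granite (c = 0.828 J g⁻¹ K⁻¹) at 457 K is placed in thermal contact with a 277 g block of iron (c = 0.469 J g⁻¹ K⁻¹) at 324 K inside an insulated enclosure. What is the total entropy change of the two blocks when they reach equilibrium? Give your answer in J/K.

Energy balance: T_f = (m₁c₁T₁ + m₂c₂T₂)/(m₁c₁ + m₂c₂) = 435.26 K.
ΔS₁ = m₁c₁ ln(T_f/T₁) = 664.884 × ln(435.26/457) = -32.405 J/K.
ΔS₂ = m₂c₂ ln(T_f/T₂) = 129.913 × ln(435.26/324) = 38.35 J/K.
ΔS_total = -32.405 + 38.35 = 5.95 J/K.

ΔS_total = 5.95 J/K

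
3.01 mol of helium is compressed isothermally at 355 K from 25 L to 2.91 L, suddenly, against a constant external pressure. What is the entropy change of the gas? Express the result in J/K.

ΔS_gas = -53.8 J/K

Entropy is a state function, so ΔS_gas depends only on the end states.
For an isothermal ideal gas ΔS_gas = nR ln(V₂/V₁) = 3.01 × 8.314 × ln(2.91/25) = -53.8 J/K.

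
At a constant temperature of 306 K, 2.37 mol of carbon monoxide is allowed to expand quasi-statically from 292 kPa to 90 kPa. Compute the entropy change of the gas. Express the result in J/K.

For an isothermal ideal gas ΔS_gas = nR ln(P₁/P₂) = 2.37 × 8.314 × ln(292/90) = 23.2 J/K.

ΔS_gas = 23.2 J/K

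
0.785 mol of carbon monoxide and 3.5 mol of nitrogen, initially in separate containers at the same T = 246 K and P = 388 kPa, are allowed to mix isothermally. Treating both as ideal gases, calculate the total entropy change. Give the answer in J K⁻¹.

Mole fractions: x_A = 0.785/4.29 = 0.183, x_B = 0.817.
ΔS_mix = −R(n_A ln x_A + n_B ln x_B) = −8.314 × (0.785 ln 0.183 + 3.5 ln 0.817) = 17 J/K.

ΔS_mix = 17 J/K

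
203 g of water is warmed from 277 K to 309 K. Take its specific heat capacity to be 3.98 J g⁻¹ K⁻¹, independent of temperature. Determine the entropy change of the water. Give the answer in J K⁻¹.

ΔS = ∫dQ_rev/T = m c ln(T₂/T₁) = 203 × 3.98 × ln(309/277) = 88.3 J/K.

ΔS = 88.3 J/K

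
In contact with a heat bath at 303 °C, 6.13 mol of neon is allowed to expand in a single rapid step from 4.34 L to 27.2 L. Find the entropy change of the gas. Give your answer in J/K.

ΔS_gas = 93.5 J/K

Entropy is a state function, so ΔS_gas depends only on the end states.
For an isothermal ideal gas ΔS_gas = nR ln(V₂/V₁) = 6.13 × 8.314 × ln(27.2/4.34) = 93.5 J/K.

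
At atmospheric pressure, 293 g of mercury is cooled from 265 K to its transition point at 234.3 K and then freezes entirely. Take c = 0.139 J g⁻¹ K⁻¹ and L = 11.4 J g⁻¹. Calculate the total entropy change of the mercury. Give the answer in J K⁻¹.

Cooling step: ΔS₁ = m c ln(T_tr/T_i) = 293 × 0.139 × ln(234.3/265) = -5.015 J/K.
Phase change: ΔS₂ = −mL/T_tr = −293 × 11.4 / 234.3 = -14.26 J/K.
ΔS_total = (-5.015) + (-14.26) = -19.3 J/K.

ΔS = -19.3 J/K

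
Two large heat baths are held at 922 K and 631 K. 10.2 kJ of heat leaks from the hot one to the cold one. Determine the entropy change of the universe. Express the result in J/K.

ΔS_total = 5.1 J/K

ΔS_hot = −Q/T_H = −10200/922 = -11.06 J/K and ΔS_cold = +Q/T_C = 10200/631 = 16.16 J/K.
ΔS_total = -11.06 + 16.16 = 5.1 J/K, positive as the second law requires.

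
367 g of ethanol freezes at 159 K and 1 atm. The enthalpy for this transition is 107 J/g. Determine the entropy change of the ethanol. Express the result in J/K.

Heat released by the substance: Q = −mL = −367 × 107 = −39269 J.
At constant T, ΔS = Q_rev/T = −39269 / 159 = -247 J/K.

ΔS = -247 J/K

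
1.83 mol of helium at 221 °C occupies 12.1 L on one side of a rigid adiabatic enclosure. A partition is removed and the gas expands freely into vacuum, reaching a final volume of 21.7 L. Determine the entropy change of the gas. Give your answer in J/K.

For an ideal gas in free expansion Q = 0 and W = 0, so T is unchanged.
Entropy is a state function; using a reversible isothermal path, ΔS_gas = nR ln(V₂/V₁) = 1.83 × 8.314 × ln(21.7/12.1) = 8.89 J/K.

ΔS_gas = 8.89 J/K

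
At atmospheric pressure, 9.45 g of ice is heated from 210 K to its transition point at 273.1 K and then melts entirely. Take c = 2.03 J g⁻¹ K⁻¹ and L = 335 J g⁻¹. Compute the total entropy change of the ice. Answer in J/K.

Warming step: ΔS₁ = m c ln(T_tr/T_i) = 9.45 × 2.03 × ln(273.1/210) = 5.04 J/K.
Phase change: ΔS₂ = +mL/T_tr = 9.45 × 335 / 273.1 = 11.59 J/K.
ΔS_total = (5.04) + (11.59) = 16.6 J/K.

ΔS = 16.6 J/K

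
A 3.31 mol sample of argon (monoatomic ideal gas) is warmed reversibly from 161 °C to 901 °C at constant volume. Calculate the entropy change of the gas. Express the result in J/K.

In kelvin: T₁ = 434.15 K, T₂ = 1174.15 K. At constant volume, ΔS = nC_V ln(T₂/T₁) with C_V = 3R/2 = 12.47 J mol⁻¹ K⁻¹.
ΔS = 3.31 × 12.47 × ln(1174.15/434.15) = 41.1 J/K.

ΔS = 41.1 J/K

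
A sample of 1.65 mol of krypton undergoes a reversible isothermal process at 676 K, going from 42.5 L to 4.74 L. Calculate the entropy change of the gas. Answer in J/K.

ΔS_gas = -30.1 J/K

For an isothermal ideal gas ΔS_gas = nR ln(V₂/V₁) = 1.65 × 8.314 × ln(4.74/42.5) = -30.1 J/K.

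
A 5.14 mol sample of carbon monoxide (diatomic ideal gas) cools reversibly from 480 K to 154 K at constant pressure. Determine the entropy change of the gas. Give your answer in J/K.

At constant pressure, ΔS = nC_p ln(T₂/T₁) with C_p = 7R/2 = 29.1 J mol⁻¹ K⁻¹.
ΔS = 5.14 × 29.1 × ln(154/480) = -170 J/K.

ΔS = -170 J/K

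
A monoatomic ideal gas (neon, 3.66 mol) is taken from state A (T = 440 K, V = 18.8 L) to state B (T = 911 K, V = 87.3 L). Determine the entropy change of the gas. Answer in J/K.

Entropy is a state function: ΔS = nC_V ln(T₂/T₁) + nR ln(V₂/V₁), with C_V = 3R/2 = 12.47 J mol⁻¹ K⁻¹ for a monoatomic ideal gas.
ΔS = 3.66 × [12.47 × ln(911/440) + 8.314 × ln(87.3/18.8)] = 79.9 J/K.

ΔS = 79.9 J/K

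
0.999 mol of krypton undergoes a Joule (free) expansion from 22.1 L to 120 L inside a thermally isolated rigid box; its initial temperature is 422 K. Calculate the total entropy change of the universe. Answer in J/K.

For an ideal gas in free expansion Q = 0 and W = 0, so T is unchanged.
Entropy is a state function; using a reversible isothermal path, ΔS_gas = nR ln(V₂/V₁) = 0.999 × 8.314 × ln(120/22.1) = 14.1 J/K.
The insulated surroundings exchange no heat, so ΔS_surr = 0 and ΔS_universe = ΔS_gas.

ΔS_universe = 14.1 J/K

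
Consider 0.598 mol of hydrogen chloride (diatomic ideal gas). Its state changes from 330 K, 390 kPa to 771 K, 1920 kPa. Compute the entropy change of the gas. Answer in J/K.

ΔS = 6.84 J/K

ΔS = nC_p ln(T₂/T₁) − nR ln(P₂/P₁), with C_p = 7R/2 = 29.1 J mol⁻¹ K⁻¹ for a diatomic ideal gas.
ΔS = 0.598 × [29.1 × ln(771/330) − 8.314 × ln(1920/390)] = 6.84 J/K.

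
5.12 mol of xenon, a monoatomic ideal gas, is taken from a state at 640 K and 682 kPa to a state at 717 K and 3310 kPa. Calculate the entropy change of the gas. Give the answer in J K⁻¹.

ΔS = -55.2 J/K

ΔS = nC_p ln(T₂/T₁) − nR ln(P₂/P₁), with C_p = 5R/2 = 20.79 J mol⁻¹ K⁻¹ for a monoatomic ideal gas.
ΔS = 5.12 × [20.79 × ln(717/640) − 8.314 × ln(3310/682)] = -55.2 J/K.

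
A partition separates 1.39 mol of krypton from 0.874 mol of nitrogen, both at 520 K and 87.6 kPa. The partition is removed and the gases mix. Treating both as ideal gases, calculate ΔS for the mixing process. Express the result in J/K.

Mole fractions: x_A = 1.39/2.26 = 0.614, x_B = 0.386.
ΔS_mix = −R(n_A ln x_A + n_B ln x_B) = −8.314 × (1.39 ln 0.614 + 0.874 ln 0.386) = 12.6 J/K.

ΔS_mix = 12.6 J/K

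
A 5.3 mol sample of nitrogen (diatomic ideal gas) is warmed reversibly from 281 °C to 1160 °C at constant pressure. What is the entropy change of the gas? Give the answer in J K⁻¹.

ΔS = 147 J/K

In kelvin: T₁ = 554.15 K, T₂ = 1433.15 K. At constant pressure, ΔS = nC_p ln(T₂/T₁) with C_p = 7R/2 = 29.1 J mol⁻¹ K⁻¹.
ΔS = 5.3 × 29.1 × ln(1433.15/554.15) = 147 J/K.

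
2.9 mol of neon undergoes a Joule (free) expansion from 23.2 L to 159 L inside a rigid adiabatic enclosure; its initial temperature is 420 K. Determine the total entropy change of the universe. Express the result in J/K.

ΔS_universe = 46.4 J/K

For an ideal gas in free expansion Q = 0 and W = 0, so T is unchanged.
Entropy is a state function; using a reversible isothermal path, ΔS_gas = nR ln(V₂/V₁) = 2.9 × 8.314 × ln(159/23.2) = 46.4 J/K.
The insulated surroundings exchange no heat, so ΔS_surr = 0 and ΔS_universe = ΔS_gas.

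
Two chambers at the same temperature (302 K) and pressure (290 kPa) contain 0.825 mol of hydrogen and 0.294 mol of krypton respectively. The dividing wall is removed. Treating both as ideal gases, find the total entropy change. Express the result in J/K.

ΔS_mix = 5.36 J/K

Mole fractions: x_A = 0.825/1.12 = 0.737, x_B = 0.263.
ΔS_mix = −R(n_A ln x_A + n_B ln x_B) = −8.314 × (0.825 ln 0.737 + 0.294 ln 0.263) = 5.36 J/K.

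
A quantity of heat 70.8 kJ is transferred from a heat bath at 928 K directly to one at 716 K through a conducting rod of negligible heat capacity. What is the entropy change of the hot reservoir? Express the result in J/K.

ΔS_hot = -76.3 J/K

The hot reservoir loses heat Q, so ΔS_hot = −Q/T_H = −70800/928 = -76.3 J/K.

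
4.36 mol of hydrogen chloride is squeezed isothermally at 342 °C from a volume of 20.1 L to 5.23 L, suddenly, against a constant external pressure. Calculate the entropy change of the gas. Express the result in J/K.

Entropy is a state function, so ΔS_gas depends only on the end states.
For an isothermal ideal gas ΔS_gas = nR ln(V₂/V₁) = 4.36 × 8.314 × ln(5.23/20.1) = -48.8 J/K.

ΔS_gas = -48.8 J/K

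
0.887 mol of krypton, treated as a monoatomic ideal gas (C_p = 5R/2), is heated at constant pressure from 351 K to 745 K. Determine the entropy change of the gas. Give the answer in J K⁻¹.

At constant pressure, ΔS = nC_p ln(T₂/T₁) with C_p = 5R/2 = 20.79 J mol⁻¹ K⁻¹.
ΔS = 0.887 × 20.79 × ln(745/351) = 13.9 J/K.

ΔS = 13.9 J/K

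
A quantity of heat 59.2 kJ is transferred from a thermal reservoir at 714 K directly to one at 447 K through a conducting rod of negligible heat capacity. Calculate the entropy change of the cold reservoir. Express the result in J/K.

The cold reservoir gains heat Q, so ΔS_cold = +Q/T_C = 59200/447 = 132 J/K.

ΔS_cold = 132 J/K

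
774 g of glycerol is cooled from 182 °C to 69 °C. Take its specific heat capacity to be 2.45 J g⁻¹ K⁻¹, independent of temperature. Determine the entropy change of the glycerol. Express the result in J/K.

ΔS = -541 J/K

In kelvin: T₁ = 455.15 K, T₂ = 342.15 K. ΔS = ∫dQ_rev/T = m c ln(T₂/T₁) = 774 × 2.45 × ln(342.15/455.15) = -541 J/K.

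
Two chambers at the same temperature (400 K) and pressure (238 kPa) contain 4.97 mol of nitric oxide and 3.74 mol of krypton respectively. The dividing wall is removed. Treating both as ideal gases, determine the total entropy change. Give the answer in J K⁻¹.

ΔS_mix = 49.5 J/K

Mole fractions: x_A = 4.97/8.71 = 0.571, x_B = 0.429.
ΔS_mix = −R(n_A ln x_A + n_B ln x_B) = −8.314 × (4.97 ln 0.571 + 3.74 ln 0.429) = 49.5 J/K.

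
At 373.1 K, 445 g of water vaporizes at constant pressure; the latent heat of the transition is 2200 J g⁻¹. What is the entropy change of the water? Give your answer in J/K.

Heat absorbed by the substance: Q = mL = 445 × 2200 = 979000 J.
At constant T, ΔS = Q_rev/T = 979000 / 373.1 = 2620 J/K.

ΔS = 2620 J/K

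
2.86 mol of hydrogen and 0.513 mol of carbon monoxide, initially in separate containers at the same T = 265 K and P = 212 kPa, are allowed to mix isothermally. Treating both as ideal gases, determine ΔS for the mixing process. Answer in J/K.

ΔS_mix = 12 J/K

Mole fractions: x_A = 2.86/3.37 = 0.848, x_B = 0.152.
ΔS_mix = −R(n_A ln x_A + n_B ln x_B) = −8.314 × (2.86 ln 0.848 + 0.513 ln 0.152) = 12 J/K.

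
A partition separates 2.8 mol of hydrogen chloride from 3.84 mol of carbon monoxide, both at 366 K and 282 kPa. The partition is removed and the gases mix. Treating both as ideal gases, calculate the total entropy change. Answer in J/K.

ΔS_mix = 37.6 J/K

Mole fractions: x_A = 2.8/6.64 = 0.422, x_B = 0.578.
ΔS_mix = −R(n_A ln x_A + n_B ln x_B) = −8.314 × (2.8 ln 0.422 + 3.84 ln 0.578) = 37.6 J/K.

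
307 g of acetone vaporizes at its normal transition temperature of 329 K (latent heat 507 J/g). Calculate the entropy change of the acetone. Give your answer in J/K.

Heat absorbed by the substance: Q = mL = 307 × 507 = 155649 J.
At constant T, ΔS = Q_rev/T = 155649 / 329 = 473 J/K.

ΔS = 473 J/K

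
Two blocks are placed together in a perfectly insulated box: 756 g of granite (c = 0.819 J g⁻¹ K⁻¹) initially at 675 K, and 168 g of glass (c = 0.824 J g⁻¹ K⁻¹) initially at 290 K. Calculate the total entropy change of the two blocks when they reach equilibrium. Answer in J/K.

ΔS_total = 33.6 J/K

Energy balance: T_f = (m₁c₁T₁ + m₂c₂T₂)/(m₁c₁ + m₂c₂) = 604.65 K.
ΔS₁ = m₁c₁ ln(T_f/T₁) = 619.164 × ln(604.65/675) = -68.146 J/K.
ΔS₂ = m₂c₂ ln(T_f/T₂) = 138.432 × ln(604.65/290) = 101.72 J/K.
ΔS_total = -68.146 + 101.72 = 33.6 J/K.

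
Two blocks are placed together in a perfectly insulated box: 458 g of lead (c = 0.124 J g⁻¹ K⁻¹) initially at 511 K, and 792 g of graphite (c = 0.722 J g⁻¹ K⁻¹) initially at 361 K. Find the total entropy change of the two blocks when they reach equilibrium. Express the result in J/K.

Energy balance: T_f = (m₁c₁T₁ + m₂c₂T₂)/(m₁c₁ + m₂c₂) = 374.55 K.
ΔS₁ = m₁c₁ ln(T_f/T₁) = 56.792 × ln(374.55/511) = -17.64 J/K.
ΔS₂ = m₂c₂ ln(T_f/T₂) = 571.824 × ln(374.55/361) = 21.07 J/K.
ΔS_total = -17.64 + 21.07 = 3.43 J/K.

ΔS_total = 3.43 J/K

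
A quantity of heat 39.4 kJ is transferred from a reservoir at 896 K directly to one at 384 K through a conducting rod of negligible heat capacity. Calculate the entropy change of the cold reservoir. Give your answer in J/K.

ΔS_cold = 103 J/K

The cold reservoir gains heat Q, so ΔS_cold = +Q/T_C = 39400/384 = 103 J/K.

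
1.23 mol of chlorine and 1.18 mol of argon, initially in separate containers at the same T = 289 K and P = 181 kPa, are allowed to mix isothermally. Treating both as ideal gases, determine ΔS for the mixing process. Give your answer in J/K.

Mole fractions: x_A = 1.23/2.41 = 0.51, x_B = 0.49.
ΔS_mix = −R(n_A ln x_A + n_B ln x_B) = −8.314 × (1.23 ln 0.51 + 1.18 ln 0.49) = 13.9 J/K.

ΔS_mix = 13.9 J/K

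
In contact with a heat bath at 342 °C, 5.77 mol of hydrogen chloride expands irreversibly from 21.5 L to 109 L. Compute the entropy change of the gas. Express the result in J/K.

Entropy is a state function, so ΔS_gas depends only on the end states.
For an isothermal ideal gas ΔS_gas = nR ln(V₂/V₁) = 5.77 × 8.314 × ln(109/21.5) = 77.9 J/K.

ΔS_gas = 77.9 J/K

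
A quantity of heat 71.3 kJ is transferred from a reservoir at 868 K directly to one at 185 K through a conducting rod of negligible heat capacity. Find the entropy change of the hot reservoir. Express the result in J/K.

The hot reservoir loses heat Q, so ΔS_hot = −Q/T_H = −71300/868 = -82.1 J/K.

ΔS_hot = -82.1 J/K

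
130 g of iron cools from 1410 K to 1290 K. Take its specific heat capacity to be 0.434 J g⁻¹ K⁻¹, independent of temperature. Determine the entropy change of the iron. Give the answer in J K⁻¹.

ΔS = ∫dQ_rev/T = m c ln(T₂/T₁) = 130 × 0.434 × ln(1290/1410) = -5.02 J/K.

ΔS = -5.02 J/K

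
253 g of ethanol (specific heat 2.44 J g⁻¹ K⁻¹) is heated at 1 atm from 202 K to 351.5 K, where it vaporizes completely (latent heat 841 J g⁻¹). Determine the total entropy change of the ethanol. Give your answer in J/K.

ΔS = 947 J/K

Warming step: ΔS₁ = m c ln(T_tr/T_i) = 253 × 2.44 × ln(351.5/202) = 342 J/K.
Phase change: ΔS₂ = +mL/T_tr = 253 × 841 / 351.5 = 605.3 J/K.
ΔS_total = (342) + (605.3) = 947 J/K.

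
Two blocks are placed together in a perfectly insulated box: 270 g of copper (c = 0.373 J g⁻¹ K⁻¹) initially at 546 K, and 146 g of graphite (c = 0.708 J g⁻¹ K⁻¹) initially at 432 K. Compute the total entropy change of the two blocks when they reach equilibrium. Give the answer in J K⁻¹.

Energy balance: T_f = (m₁c₁T₁ + m₂c₂T₂)/(m₁c₁ + m₂c₂) = 488.26 K.
ΔS₁ = m₁c₁ ln(T_f/T₁) = 100.71 × ln(488.26/546) = -11.257 J/K.
ΔS₂ = m₂c₂ ln(T_f/T₂) = 103.368 × ln(488.26/432) = 12.654 J/K.
ΔS_total = -11.257 + 12.654 = 1.4 J/K.

ΔS_total = 1.4 J/K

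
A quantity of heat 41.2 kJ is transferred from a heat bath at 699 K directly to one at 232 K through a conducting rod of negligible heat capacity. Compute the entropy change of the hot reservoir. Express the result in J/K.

ΔS_hot = -58.9 J/K

The hot reservoir loses heat Q, so ΔS_hot = −Q/T_H = −41200/699 = -58.9 J/K.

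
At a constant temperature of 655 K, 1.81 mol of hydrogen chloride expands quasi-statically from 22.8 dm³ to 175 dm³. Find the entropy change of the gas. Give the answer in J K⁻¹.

ΔS_gas = 30.7 J/K

For an isothermal ideal gas ΔS_gas = nR ln(V₂/V₁) = 1.81 × 8.314 × ln(175/22.8) = 30.7 J/K.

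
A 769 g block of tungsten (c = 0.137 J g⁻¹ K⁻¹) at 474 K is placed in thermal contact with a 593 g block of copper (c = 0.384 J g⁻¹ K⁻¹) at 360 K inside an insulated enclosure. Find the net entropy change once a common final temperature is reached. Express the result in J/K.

ΔS_total = 2.81 J/K

Energy balance: T_f = (m₁c₁T₁ + m₂c₂T₂)/(m₁c₁ + m₂c₂) = 396.06 K.
ΔS₁ = m₁c₁ ln(T_f/T₁) = 105.353 × ln(396.06/474) = -18.93 J/K.
ΔS₂ = m₂c₂ ln(T_f/T₂) = 227.712 × ln(396.06/360) = 21.74 J/K.
ΔS_total = -18.93 + 21.74 = 2.81 J/K.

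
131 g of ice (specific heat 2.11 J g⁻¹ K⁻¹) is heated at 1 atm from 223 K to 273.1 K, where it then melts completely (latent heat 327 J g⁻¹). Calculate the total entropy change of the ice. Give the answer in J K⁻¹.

ΔS = 213 J/K

Warming step: ΔS₁ = m c ln(T_tr/T_i) = 131 × 2.11 × ln(273.1/223) = 56.02 J/K.
Phase change: ΔS₂ = +mL/T_tr = 131 × 327 / 273.1 = 156.9 J/K.
ΔS_total = (56.02) + (156.9) = 213 J/K.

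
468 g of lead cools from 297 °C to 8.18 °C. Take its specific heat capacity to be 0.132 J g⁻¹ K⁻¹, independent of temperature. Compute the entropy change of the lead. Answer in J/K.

In kelvin: T₁ = 570.15 K, T₂ = 281.33 K. ΔS = ∫dQ_rev/T = m c ln(T₂/T₁) = 468 × 0.132 × ln(281.33/570.15) = -43.6 J/K.

ΔS = -43.6 J/K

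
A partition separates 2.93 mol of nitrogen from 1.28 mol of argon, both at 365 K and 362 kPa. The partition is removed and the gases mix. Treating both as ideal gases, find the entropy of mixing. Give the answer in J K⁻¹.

ΔS_mix = 21.5 J/K

Mole fractions: x_A = 2.93/4.21 = 0.696, x_B = 0.304.
ΔS_mix = −R(n_A ln x_A + n_B ln x_B) = −8.314 × (2.93 ln 0.696 + 1.28 ln 0.304) = 21.5 J/K.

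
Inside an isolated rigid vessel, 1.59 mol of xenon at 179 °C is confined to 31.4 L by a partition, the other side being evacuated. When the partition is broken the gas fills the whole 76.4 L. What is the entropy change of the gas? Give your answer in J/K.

No heat is exchanged and no work is done, so the ideal-gas temperature stays constant.
Entropy is a state function; using a reversible isothermal path, ΔS_gas = nR ln(V₂/V₁) = 1.59 × 8.314 × ln(76.4/31.4) = 11.8 J/K.

ΔS_gas = 11.8 J/K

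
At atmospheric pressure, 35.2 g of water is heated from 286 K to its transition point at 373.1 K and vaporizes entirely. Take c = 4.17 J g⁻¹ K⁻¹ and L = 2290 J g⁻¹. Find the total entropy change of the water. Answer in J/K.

ΔS = 255 J/K

Warming step: ΔS₁ = m c ln(T_tr/T_i) = 35.2 × 4.17 × ln(373.1/286) = 39.02 J/K.
Phase change: ΔS₂ = +mL/T_tr = 35.2 × 2290 / 373.1 = 216 J/K.
ΔS_total = (39.02) + (216) = 255 J/K.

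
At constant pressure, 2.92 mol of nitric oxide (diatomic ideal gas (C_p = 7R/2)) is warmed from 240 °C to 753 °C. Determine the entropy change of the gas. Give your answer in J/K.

ΔS = 58.9 J/K

In kelvin: T₁ = 513.15 K, T₂ = 1026.15 K. At constant pressure, ΔS = nC_p ln(T₂/T₁) with C_p = 7R/2 = 29.1 J mol⁻¹ K⁻¹.
ΔS = 2.92 × 29.1 × ln(1026.15/513.15) = 58.9 J/K.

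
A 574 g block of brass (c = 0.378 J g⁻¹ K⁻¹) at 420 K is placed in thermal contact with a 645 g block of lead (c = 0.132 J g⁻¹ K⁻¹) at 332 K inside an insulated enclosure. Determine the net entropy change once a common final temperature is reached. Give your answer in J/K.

ΔS_total = 1.63 J/K

Energy balance: T_f = (m₁c₁T₁ + m₂c₂T₂)/(m₁c₁ + m₂c₂) = 395.2 K.
ΔS₁ = m₁c₁ ln(T_f/T₁) = 216.972 × ln(395.2/420) = -13.21 J/K.
ΔS₂ = m₂c₂ ln(T_f/T₂) = 85.14 × ln(395.2/332) = 14.84 J/K.
ΔS_total = -13.21 + 14.84 = 1.63 J/K.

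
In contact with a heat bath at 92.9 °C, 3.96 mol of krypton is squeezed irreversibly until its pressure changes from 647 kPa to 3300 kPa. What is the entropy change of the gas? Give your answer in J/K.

ΔS_gas = -53.6 J/K

Entropy is a state function, so ΔS_gas depends only on the end states.
For an isothermal ideal gas ΔS_gas = nR ln(P₁/P₂) = 3.96 × 8.314 × ln(647/3300) = -53.6 J/K.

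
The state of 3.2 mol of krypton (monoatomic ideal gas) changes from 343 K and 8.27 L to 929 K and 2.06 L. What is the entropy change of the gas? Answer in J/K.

Entropy is a state function: ΔS = nC_V ln(T₂/T₁) + nR ln(V₂/V₁), with C_V = 3R/2 = 12.47 J mol⁻¹ K⁻¹ for a monoatomic ideal gas.
ΔS = 3.2 × [12.47 × ln(929/343) + 8.314 × ln(2.06/8.27)] = 2.78 J/K.

ΔS = 2.78 J/K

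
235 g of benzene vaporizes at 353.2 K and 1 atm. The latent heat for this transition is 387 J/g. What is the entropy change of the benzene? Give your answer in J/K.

Heat absorbed by the substance: Q = mL = 235 × 387 = 90945 J.
At constant T, ΔS = Q_rev/T = 90945 / 353.2 = 257 J/K.

ΔS = 257 J/K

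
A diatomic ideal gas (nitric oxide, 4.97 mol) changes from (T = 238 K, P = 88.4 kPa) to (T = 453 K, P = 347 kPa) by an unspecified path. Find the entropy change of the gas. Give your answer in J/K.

ΔS = 36.6 J/K

ΔS = nC_p ln(T₂/T₁) − nR ln(P₂/P₁), with C_p = 7R/2 = 29.1 J mol⁻¹ K⁻¹ for a diatomic ideal gas.
ΔS = 4.97 × [29.1 × ln(453/238) − 8.314 × ln(347/88.4)] = 36.6 J/K.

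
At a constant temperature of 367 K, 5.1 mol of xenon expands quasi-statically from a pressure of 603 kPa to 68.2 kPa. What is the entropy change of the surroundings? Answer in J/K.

For an isothermal ideal gas ΔS_gas = nR ln(P₁/P₂) = 5.1 × 8.314 × ln(603/68.2) = 92.4 J/K.
The process is reversible, so ΔS_surr = −ΔS_gas = -92.4 J/K and ΔS_universe = 0.

ΔS_surr = -92.4 J/K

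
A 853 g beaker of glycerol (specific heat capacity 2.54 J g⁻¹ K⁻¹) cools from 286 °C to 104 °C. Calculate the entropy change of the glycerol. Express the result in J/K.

In kelvin: T₁ = 559.15 K, T₂ = 377.15 K. ΔS = ∫dQ_rev/T = m c ln(T₂/T₁) = 853 × 2.54 × ln(377.15/559.15) = -853 J/K.

ΔS = -853 J/K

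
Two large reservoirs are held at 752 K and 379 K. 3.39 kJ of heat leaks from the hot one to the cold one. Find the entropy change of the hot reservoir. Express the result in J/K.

ΔS_hot = -4.51 J/K

The hot reservoir loses heat Q, so ΔS_hot = −Q/T_H = −3390/752 = -4.51 J/K.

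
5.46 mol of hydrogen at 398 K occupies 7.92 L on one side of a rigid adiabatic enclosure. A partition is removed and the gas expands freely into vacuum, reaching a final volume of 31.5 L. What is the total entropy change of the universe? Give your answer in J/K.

For an ideal gas in free expansion Q = 0 and W = 0, so T is unchanged.
Entropy is a state function; using a reversible isothermal path, ΔS_gas = nR ln(V₂/V₁) = 5.46 × 8.314 × ln(31.5/7.92) = 62.7 J/K.
The insulated surroundings exchange no heat, so ΔS_surr = 0 and ΔS_universe = ΔS_gas.

ΔS_universe = 62.7 J/K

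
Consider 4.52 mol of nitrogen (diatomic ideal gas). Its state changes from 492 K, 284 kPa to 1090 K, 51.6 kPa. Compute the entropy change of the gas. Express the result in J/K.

ΔS = nC_p ln(T₂/T₁) − nR ln(P₂/P₁), with C_p = 7R/2 = 29.1 J mol⁻¹ K⁻¹ for a diatomic ideal gas.
ΔS = 4.52 × [29.1 × ln(1090/492) − 8.314 × ln(51.6/284)] = 169 J/K.

ΔS = 169 J/K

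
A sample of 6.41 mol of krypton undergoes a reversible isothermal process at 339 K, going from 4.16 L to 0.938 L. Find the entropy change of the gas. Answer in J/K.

For an isothermal ideal gas ΔS_gas = nR ln(V₂/V₁) = 6.41 × 8.314 × ln(0.938/4.16) = -79.4 J/K.

ΔS_gas = -79.4 J/K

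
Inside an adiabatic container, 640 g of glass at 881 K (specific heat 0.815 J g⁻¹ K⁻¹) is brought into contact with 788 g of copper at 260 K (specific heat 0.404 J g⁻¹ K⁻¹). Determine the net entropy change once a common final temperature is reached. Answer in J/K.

Energy balance: T_f = (m₁c₁T₁ + m₂c₂T₂)/(m₁c₁ + m₂c₂) = 645.63 K.
ΔS₁ = m₁c₁ ln(T_f/T₁) = 521.6 × ln(645.63/881) = -162.13 J/K.
ΔS₂ = m₂c₂ ln(T_f/T₂) = 318.352 × ln(645.63/260) = 289.56 J/K.
ΔS_total = -162.13 + 289.56 = 127 J/K.

ΔS_total = 127 J/K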